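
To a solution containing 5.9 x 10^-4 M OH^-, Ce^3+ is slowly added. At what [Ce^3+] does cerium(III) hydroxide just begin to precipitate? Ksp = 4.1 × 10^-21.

[Ce^3+] = 2.0 × 10^-11 M

Ce(OH)3(s) ⇌ Ce^3+ + 3 OH^-
Ksp = [Ce^3+][OH^-]^3
Precipitation begins when Q = Ksp. With [OH^-] = 5.9 x 10^-4 M:
4.1 × 10^-21 = (5.9 x 10^-4)^3 × [Ce^3+]
[Ce^3+] = (4.1 × 10^-21 / 2.05 x 10^-10) = 2.0 × 10^-11 M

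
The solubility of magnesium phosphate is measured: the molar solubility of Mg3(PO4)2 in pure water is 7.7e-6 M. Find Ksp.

Mg3(PO4)2(s) <=> 3 Mg^2+(aq) + 2 PO4^3-(aq)
If s mol/L of Mg3(PO4)2 dissolves, [Mg^2+] = 3s and [PO4^3-] = 2s.
Ksp = [Mg^2+]^3[PO4^3-]^2
Substituting: Ksp = (3s)^3(2s)^2 = 108s^5
With s = 7.7 × 10^-6: Ksp = 2.9 x 10^-24

Ksp = 2.9 × 10^-24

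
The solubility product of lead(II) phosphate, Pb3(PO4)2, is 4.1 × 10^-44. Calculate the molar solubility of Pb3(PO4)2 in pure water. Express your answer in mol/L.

8.2 × 10^-10 M

Pb3(PO4)2(s) <=> 3 Pb^2+(aq) + 2 PO4^3-(aq)
Ksp = [Pb^2+]^3[PO4^3-]^2
For each mole of Pb3(PO4)2 that dissolves: [Pb^2+] = 3s, [PO4^3-] = 2s.
Ksp = (3s)^3(2s)^2 = 108s^5
s^5 = 4.1 × 10^-44 / 108, so s = 8.2 × 10^-10 M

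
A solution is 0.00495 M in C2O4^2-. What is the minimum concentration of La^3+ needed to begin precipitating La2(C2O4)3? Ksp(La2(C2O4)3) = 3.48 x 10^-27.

La2(C2O4)3(s) ⇌ 2 La^3+(aq) + 3 C2O4^2-(aq)
Ksp = [La^3+]^2[C2O4^2-]^3
Precipitation begins when Q = Ksp. With [C2O4^2-] = 0.00495 M:
3.48 x 10^-27 = (0.00495)^3 × [La^3+]^2
[La^3+] = (3.48 x 10^-27 / 1.213 × 10^-7)^(1/2) = 1.69 x 10^-10 M

[La^3+] = 1.69 × 10^-10 M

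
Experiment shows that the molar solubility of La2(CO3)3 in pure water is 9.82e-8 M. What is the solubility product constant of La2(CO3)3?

Ksp = 9.86e-34

La2(CO3)3(s) ⇌ 2 La^3+(aq) + 3 CO3^2-(aq)
If s mol/L of La2(CO3)3 dissolves, [La^3+] = 2s and [CO3^2-] = 3s.
Ksp = [La^3+]^2[CO3^2-]^3
So Ksp = (2s)^2 × (3s)^3 = 108s^5
Ksp = 108 × (9.82 × 10^-8)^5 = 9.86 x 10^-34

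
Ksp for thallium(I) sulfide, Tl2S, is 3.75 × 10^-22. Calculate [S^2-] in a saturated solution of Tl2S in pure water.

Tl2S(s) <=> 2 Tl^+ + S^2-
Ksp = [Tl^+]^2[S^2-]
Let s = molar solubility. Then [Tl^+] = 2s and [S^2-] = s.
So Ksp = (2s)^2 × s = 4s^3
Solving, s = (3.75 × 10^-22/4)^(1/3) = 4.543 × 10^-8 M
[S^2-] = s = 4.54 × 10^-8 M

[S^2-] ≈ 4.54e-8 M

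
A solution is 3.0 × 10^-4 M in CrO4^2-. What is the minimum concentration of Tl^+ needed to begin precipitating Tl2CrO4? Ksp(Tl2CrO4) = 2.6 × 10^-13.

Tl2CrO4(s) ⇌ 2 Tl^+(aq) + CrO4^2-(aq)
Ksp = [Tl^+]^2[CrO4^2-]
Precipitation begins when Q = Ksp. With [CrO4^2-] = 3.0 × 10^-4 M:
2.6 × 10^-13 = (3.0 × 10^-4) × [Tl^+]^2
[Tl^+] = (2.6 × 10^-13 / 3.0 × 10^-4)^(1/2) = 2.9 x 10^-5 M

[Tl^+] = 2.9 × 10^-5 M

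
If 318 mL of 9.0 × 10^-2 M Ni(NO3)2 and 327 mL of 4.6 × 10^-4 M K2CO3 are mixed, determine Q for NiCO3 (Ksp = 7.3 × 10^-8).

Total volume = 318 + 327 = 645 mL.
[Ni^2+] = 9.0 × 10^-2 × (318/645) = 4.44 × 10^-2 M
[CO3^2-] = 4.6 × 10^-4 × (327/645) = 2.33 × 10^-4 M
NiCO3(s) ⇌ Ni^2+(aq) + CO3^2-(aq), so Q = [Ni^2+][CO3^2-]
Q = (4.44 × 10^-2)(2.33 x 10^-4) = 1.0 x 10^-5
Q > Ksp, so NiCO3 will precipitate.

1.0e-5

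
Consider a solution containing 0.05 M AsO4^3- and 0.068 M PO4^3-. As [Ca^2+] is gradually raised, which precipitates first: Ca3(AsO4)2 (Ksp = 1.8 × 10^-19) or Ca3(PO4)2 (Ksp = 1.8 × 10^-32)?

Each salt begins to precipitate when Q = Ksp, i.e. when [Ca^2+] reaches its threshold.
For Ca3(AsO4)2: 1.8 × 10^-19 = (0.05)^2 × [Ca^2+]^3  ⇒  [Ca^2+] = 4.2 × 10^-6 M.
For Ca3(PO4)2: 1.8 × 10^-32 = (0.068)^2 × [Ca^2+]^3  ⇒  [Ca^2+] = 1.6 × 10^-10 M.
The salt with the lower threshold [Ca^2+] precipitates first: Ca3(PO4)2.

Ca3(PO4)2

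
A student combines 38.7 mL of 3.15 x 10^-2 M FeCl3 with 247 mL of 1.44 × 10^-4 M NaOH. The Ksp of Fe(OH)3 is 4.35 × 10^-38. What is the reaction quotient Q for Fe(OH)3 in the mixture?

Q = 8.23e-15

Total volume = 38.7 + 247 = 285.7 mL.
[Fe^3+] = 3.15 x 10^-2 × (38.7/285.7) = 4.267 × 10^-3 M
[OH^-] = 1.44 × 10^-4 × (247/285.7) = 1.245 x 10^-4 M
Fe(OH)3(s) ⇌ Fe^3+(aq) + 3 OH^-(aq), so Q = [Fe^3+][OH^-]^3
Q = (4.267 x 10^-3)(1.245 × 10^-4)^3 = 8.23 × 10^-15
Q > Ksp, so Fe(OH)3 will precipitate.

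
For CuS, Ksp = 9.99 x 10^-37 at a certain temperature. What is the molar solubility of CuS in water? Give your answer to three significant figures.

CuS(s) ⇌ Cu^2+(aq) + S^2-(aq)
Ksp = [Cu^2+][S^2-]
With molar solubility s: [Cu^2+] = s, [S^2-] = s.
Ksp = s × s = s^2
s = √(9.99 x 10^-37) = 9.99 × 10^-19 M

s = 9.99e-19 M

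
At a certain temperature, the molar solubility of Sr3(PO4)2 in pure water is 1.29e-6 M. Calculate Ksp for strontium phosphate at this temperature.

Ksp = 3.86 × 10^-28

Sr3(PO4)2(s) ⇌ 3 Sr^2+ + 2 PO4^3-
For each mole of Sr3(PO4)2 that dissolves: [Sr^2+] = 3s, [PO4^3-] = 2s.
Ksp = [Sr^2+]^3[PO4^3-]^2
Ksp = (3s)^3(2s)^2 = 108s^5
Ksp = 108 × (1.29 x 10^-6)^5 = 3.86 × 10^-28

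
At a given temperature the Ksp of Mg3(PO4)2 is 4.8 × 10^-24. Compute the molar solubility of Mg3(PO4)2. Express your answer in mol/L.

Mg3(PO4)2(s) <=> 3 Mg^2+ + 2 PO4^3-
Ksp = [Mg^2+]^3[PO4^3-]^2
Let s = molar solubility. Then [Mg^2+] = 3s and [PO4^3-] = 2s.
So Ksp = (3s)^3 × (2s)^2 = 108s^5
Solving, s = (4.8 × 10^-24/108)^(1/5) = 8.5 × 10^-6 M

8.5 × 10^-6 M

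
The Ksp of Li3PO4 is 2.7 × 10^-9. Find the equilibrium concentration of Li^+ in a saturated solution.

[Li^+] = 9.5 × 10^-3 M

Li3PO4(s) <=> 3 Li^+(aq) + PO4^3-(aq)
Ksp = [Li^+]^3[PO4^3-]
With molar solubility s: [Li^+] = 3s, [PO4^3-] = s.
Substituting: Ksp = (3s)^3s = 27s^4
s = (2.7 × 10^-9 / 27)^(1/4) = 3.16 × 10^-3 M
[Li^+] = 3s = 9.5 × 10^-3 M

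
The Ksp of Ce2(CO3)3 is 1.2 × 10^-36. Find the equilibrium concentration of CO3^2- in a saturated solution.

[CO3^2-] ≈ 7.7 × 10^-8 M

Ce2(CO3)3(s) ⇌ 2 Ce^3+ + 3 CO3^2-
Ksp = [Ce^3+]^2[CO3^2-]^3
With molar solubility s: [Ce^3+] = 2s, [CO3^2-] = 3s.
Ksp = (2s)^2(3s)^3 = 108s^5
Solving, s = (1.2 × 10^-36/108)^(1/5) = 2.57 × 10^-8 M
[CO3^2-] = 3s = 7.7 × 10^-8 M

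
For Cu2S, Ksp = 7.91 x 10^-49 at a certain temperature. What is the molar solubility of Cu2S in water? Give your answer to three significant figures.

5.83e-17 M

Cu2S(s) <=> 2 Cu^+ + S^2-
Ksp = [Cu^+]^2[S^2-]
If s mol/L of Cu2S dissolves, [Cu^+] = 2s and [S^2-] = s.
Ksp = (2s)^2s = 4s^3
s^3 = 7.91 x 10^-49 / 4, so s = 5.83 x 10^-17 M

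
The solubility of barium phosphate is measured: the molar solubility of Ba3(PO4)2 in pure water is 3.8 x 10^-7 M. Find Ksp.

Ba3(PO4)2(s) ⇌ 3 Ba^2+(aq) + 2 PO4^3-(aq)
Let s = molar solubility. Then [Ba^2+] = 3s and [PO4^3-] = 2s.
Ksp = [Ba^2+]^3[PO4^3-]^2
Substituting: Ksp = (3s)^3(2s)^2 = 108s^5
With s = 3.8 x 10^-7: Ksp = 8.6 × 10^-31

Ksp = 8.6e-31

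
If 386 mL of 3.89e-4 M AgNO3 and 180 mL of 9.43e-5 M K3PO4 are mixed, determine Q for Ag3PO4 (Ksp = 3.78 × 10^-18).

Total volume = 386 + 180 = 566 mL.
[Ag^+] = 3.89 x 10^-4 × (386/566) = 2.653 × 10^-4 M
[PO4^3-] = 9.43 × 10^-5 × (180/566) = 2.999 × 10^-5 M
Ag3PO4(s) ⇌ 3 Ag^+ + PO4^3-, so Q = [Ag^+]^3[PO4^3-]
Q = (2.653 × 10^-4)^3(2.999 × 10^-5) = 5.60 × 10^-16
Q > Ksp, so Ag3PO4 will precipitate.

Q = 5.60e-16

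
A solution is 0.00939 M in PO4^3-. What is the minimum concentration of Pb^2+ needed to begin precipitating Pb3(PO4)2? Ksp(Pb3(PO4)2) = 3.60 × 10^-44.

Pb3(PO4)2(s) <=> 3 Pb^2+(aq) + 2 PO4^3-(aq)
Ksp = [Pb^2+]^3[PO4^3-]^2
Precipitation begins when Q = Ksp. With [PO4^3-] = 0.00939 M:
3.60 × 10^-44 = (0.00939)^2 × [Pb^2+]^3
[Pb^2+] = (3.60 × 10^-44 / 8.817 × 10^-5)^(1/3) = 7.42 × 10^-14 M

7.42 × 10^-14 M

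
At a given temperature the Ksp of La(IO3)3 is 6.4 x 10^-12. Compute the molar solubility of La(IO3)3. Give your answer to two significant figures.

La(IO3)3(s) ⇌ La^3+ + 3 IO3^-
Ksp = [La^3+][IO3^-]^3
Let s = molar solubility. Then [La^3+] = s and [IO3^-] = 3s.
Substituting: Ksp = s(3s)^3 = 27s^4
s^4 = 6.4 x 10^-12 / 27, so s = 7.0 x 10^-4 M

s = 7.0 × 10^-4 M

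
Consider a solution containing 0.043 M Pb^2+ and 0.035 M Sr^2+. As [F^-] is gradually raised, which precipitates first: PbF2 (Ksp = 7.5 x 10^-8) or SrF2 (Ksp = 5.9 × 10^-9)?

SrF2

Precipitation of each salt starts when its ion product equals its Ksp.
For PbF2: 7.5 x 10^-8 = 0.043 × [F^-]^2  ⇒  [F^-] = 1.3 × 10^-3 M.
For SrF2: 5.9 × 10^-9 = 0.035 × [F^-]^2  ⇒  [F^-] = 4.1 × 10^-4 M.
The salt with the lower threshold [F^-] precipitates first: SrF2.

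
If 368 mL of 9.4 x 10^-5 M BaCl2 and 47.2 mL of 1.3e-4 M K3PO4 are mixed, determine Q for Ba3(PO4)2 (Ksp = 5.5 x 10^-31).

Q ≈ 1.3 x 10^-22

Total volume = 368 + 47.2 = 415.2 mL.
[Ba^2+] = 9.4 x 10^-5 × (368/415.2) = 8.33 x 10^-5 M
[PO4^3-] = 1.3 x 10^-4 × (47.2/415.2) = 1.48 x 10^-5 M
Ba3(PO4)2(s) <=> 3 Ba^2+ + 2 PO4^3-, so Q = [Ba^2+]^3[PO4^3-]^2
Q = (8.33 × 10^-5)^3(1.48 × 10^-5)^2 = 1.3 × 10^-22
Q > Ksp, so Ba3(PO4)2 will precipitate.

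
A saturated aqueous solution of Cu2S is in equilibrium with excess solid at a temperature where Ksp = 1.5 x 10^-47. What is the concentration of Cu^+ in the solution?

[Cu^+] ≈ 3.1e-16 M

Cu2S(s) ⇌ 2 Cu^+(aq) + S^2-(aq)
Ksp = [Cu^+]^2[S^2-]
For each mole of Cu2S that dissolves: [Cu^+] = 2s, [S^2-] = s.
So Ksp = (2s)^2 × s = 4s^3
s^3 = 1.5 x 10^-47 / 4, so s = 1.55 x 10^-16 M
[Cu^+] = 2s = 3.1 x 10^-16 M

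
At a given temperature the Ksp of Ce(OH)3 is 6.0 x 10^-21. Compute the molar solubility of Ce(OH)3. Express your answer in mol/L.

Ce(OH)3(s) <=> Ce^3+(aq) + 3 OH^-(aq)
Ksp = [Ce^3+][OH^-]^3
With molar solubility s: [Ce^3+] = s, [OH^-] = 3s.
So Ksp = s × (3s)^3 = 27s^4
s^4 = 6.0 x 10^-21 / 27, so s = 3.9 × 10^-6 M

s ≈ 3.9 × 10^-6 M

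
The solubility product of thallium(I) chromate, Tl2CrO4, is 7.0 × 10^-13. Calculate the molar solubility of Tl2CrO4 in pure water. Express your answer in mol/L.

s = 5.6e-5 M

Tl2CrO4(s) ⇌ 2 Tl^+ + CrO4^2-
Ksp = [Tl^+]^2[CrO4^2-]
Let s = molar solubility. Then [Tl^+] = 2s and [CrO4^2-] = s.
Ksp = (2s)^2s = 4s^3
s = (7.0 × 10^-13 / 4)^(1/3) = 5.6 x 10^-5 M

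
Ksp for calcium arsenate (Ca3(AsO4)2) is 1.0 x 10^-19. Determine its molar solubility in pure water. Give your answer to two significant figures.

s = 6.2e-5 M

Ca3(AsO4)2(s) ⇌ 3 Ca^2+ + 2 AsO4^3-
Ksp = [Ca^2+]^3[AsO4^3-]^2
For each mole of Ca3(AsO4)2 that dissolves: [Ca^2+] = 3s, [AsO4^3-] = 2s.
Ksp = (3s)^3(2s)^2 = 108s^5
s^5 = 1.0 x 10^-19 / 108, so s = 6.2 x 10^-5 M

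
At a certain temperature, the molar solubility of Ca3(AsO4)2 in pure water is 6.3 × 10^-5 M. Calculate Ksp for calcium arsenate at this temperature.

Ksp ≈ 1.1 × 10^-19

Ca3(AsO4)2(s) <=> 3 Ca^2+(aq) + 2 AsO4^3-(aq)
If s mol/L of Ca3(AsO4)2 dissolves, [Ca^2+] = 3s and [AsO4^3-] = 2s.
Ksp = [Ca^2+]^3[AsO4^3-]^2
Substituting: Ksp = (3s)^3(2s)^2 = 108s^5
With s = 6.3 × 10^-5: Ksp = 1.1 x 10^-19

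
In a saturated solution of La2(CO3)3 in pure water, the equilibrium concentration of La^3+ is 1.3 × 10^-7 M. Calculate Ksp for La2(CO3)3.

Ksp = 1.3 × 10^-34

La2(CO3)3(s) ⇌ 2 La^3+ + 3 CO3^2-
Stoichiometry gives [CO3^2-] = (3/2)[La^3+] = 1.95 × 10^-7 M.
Ksp = [La^3+]^2[CO3^2-]^3
Ksp = (1.3 x 10^-7)^2 × (1.95 x 10^-7)^3 = 1.3 x 10^-34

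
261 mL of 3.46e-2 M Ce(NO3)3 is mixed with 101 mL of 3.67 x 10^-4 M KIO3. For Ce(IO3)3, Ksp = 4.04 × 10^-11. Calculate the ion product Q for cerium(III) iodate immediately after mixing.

Q ≈ 2.68 × 10^-14

Total volume = 261 + 101 = 362 mL.
[Ce^3+] = 3.46 × 10^-2 × (261/362) = 2.495 × 10^-2 M
[IO3^-] = 3.67 × 10^-4 × (101/362) = 1.024 × 10^-4 M
Ce(IO3)3(s) ⇌ Ce^3+(aq) + 3 IO3^-(aq), so Q = [Ce^3+][IO3^-]^3
Q = (2.495 x 10^-2)(1.024 x 10^-4)^3 = 2.68 x 10^-14
Q < Ksp, so no precipitate of Ce(IO3)3 forms.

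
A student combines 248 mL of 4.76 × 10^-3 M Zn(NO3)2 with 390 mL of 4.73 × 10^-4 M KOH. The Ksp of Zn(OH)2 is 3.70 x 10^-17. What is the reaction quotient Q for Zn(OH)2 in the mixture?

Total volume = 248 + 390 = 638 mL.
[Zn^2+] = 4.76 × 10^-3 × (248/638) = 1.850 × 10^-3 M
[OH^-] = 4.73 × 10^-4 × (390/638) = 2.891 x 10^-4 M
Zn(OH)2(s) <=> Zn^2+(aq) + 2 OH^-(aq), so Q = [Zn^2+][OH^-]^2
Q = (1.850 x 10^-3)(2.891 x 10^-4)^2 = 1.55 x 10^-10
Q > Ksp, so Zn(OH)2 will precipitate.

Q ≈ 1.55 x 10^-10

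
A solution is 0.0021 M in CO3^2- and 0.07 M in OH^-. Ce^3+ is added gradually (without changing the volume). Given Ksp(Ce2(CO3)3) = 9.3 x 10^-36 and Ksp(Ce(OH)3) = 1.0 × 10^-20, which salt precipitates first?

Ce(OH)3

Precipitation of each salt starts when its ion product equals its Ksp.
For Ce2(CO3)3: 9.3 x 10^-36 = (0.0021)^3 × [Ce^3+]^2  ⇒  [Ce^3+] = 3.2 × 10^-14 M.
For Ce(OH)3: 1.0 × 10^-20 = (0.07)^3 × [Ce^3+]  ⇒  [Ce^3+] = 2.9 × 10^-17 M.
The salt with the lower threshold [Ce^3+] precipitates first: Ce(OH)3.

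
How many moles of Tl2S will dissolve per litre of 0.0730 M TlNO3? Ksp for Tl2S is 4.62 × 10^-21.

Tl2S(s) ⇌ 2 Tl^+(aq) + S^2-(aq)
Ksp = [Tl^+]^2[S^2-]
Let s = moles of Tl2S that dissolve per litre. [Tl^+] = 0.0730 + 2s ≈ 0.0730, [S^2-] = s (common-ion effect: Tl^+ is already 0.0730 M).
Ksp ≈ (0.0730)^2 × s
s = 8.67 × 10^-19 M
Check: 2s = 1.7 × 10^-18 ≪ 0.0730, so the approximation is valid.

8.67 × 10^-19 M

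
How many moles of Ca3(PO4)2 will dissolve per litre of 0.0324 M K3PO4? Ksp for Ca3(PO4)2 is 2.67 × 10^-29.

9.80 × 10^-10 M

Ca3(PO4)2(s) ⇌ 3 Ca^2+ + 2 PO4^3-
Ksp = [Ca^2+]^3[PO4^3-]^2
If s mol/L dissolves here, [Ca^2+] = 3s, [PO4^3-] = 0.0324 + 2s ≈ 0.0324 (Ksp is small, so little additional dissolves).
Ksp ≈ (3s)^3 × (0.0324)^2
s = 9.80 x 10^-10 M
Check: 2s = 2.0 x 10^-9 ≪ 0.0324, so the approximation is valid.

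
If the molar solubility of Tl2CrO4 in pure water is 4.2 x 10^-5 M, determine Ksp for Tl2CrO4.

Ksp ≈ 3.0 × 10^-13

Tl2CrO4(s) ⇌ 2 Tl^+(aq) + CrO4^2-(aq)
Let s = molar solubility. Then [Tl^+] = 2s and [CrO4^2-] = s.
Ksp = [Tl^+]^2[CrO4^2-]
Substituting: Ksp = (2s)^2s = 4s^3
Ksp = 4 × (4.2 x 10^-5)^3 = 3.0 × 10^-13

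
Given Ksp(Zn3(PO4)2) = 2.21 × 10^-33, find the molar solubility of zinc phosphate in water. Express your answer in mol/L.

Zn3(PO4)2(s) ⇌ 3 Zn^2+(aq) + 2 PO4^3-(aq)
Ksp = [Zn^2+]^3[PO4^3-]^2
With molar solubility s: [Zn^2+] = 3s, [PO4^3-] = 2s.
So Ksp = (3s)^3 × (2s)^2 = 108s^5
Solving, s = (2.21 × 10^-33/108)^(1/5) = 1.15 × 10^-7 M

s = 1.15 × 10^-7 M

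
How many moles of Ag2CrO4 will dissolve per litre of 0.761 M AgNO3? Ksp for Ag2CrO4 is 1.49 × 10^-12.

2.57 × 10^-12 M

Ag2CrO4(s) ⇌ 2 Ag^+ + CrO4^2-
Ksp = [Ag^+]^2[CrO4^2-]
Let s = moles of Ag2CrO4 that dissolve per litre. [Ag^+] = 0.761 + 2s ≈ 0.761, [CrO4^2-] = s (since Ag^+ from AgNO3 dominates).
Ksp ≈ (0.761)^2 × s
s = 2.57 x 10^-12 M
Check: 2s = 5.1 × 10^-12 ≪ 0.761, so the approximation is valid.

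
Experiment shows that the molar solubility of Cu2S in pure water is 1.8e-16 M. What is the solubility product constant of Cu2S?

Ksp = 2.3e-47

Cu2S(s) <=> 2 Cu^+(aq) + S^2-(aq)
Let s = molar solubility. Then [Cu^+] = 2s and [S^2-] = s.
Ksp = [Cu^+]^2[S^2-]
Substituting: Ksp = (2s)^2s = 4s^3
With s = 1.8 x 10^-16: Ksp = 2.3 x 10^-47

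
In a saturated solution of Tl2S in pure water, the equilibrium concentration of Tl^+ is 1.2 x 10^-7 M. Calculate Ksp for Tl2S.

Ksp ≈ 8.6 x 10^-22

Tl2S(s) <=> 2 Tl^+(aq) + S^2-(aq)
Stoichiometry gives [S^2-] = (1/2)[Tl^+] = 6.00 × 10^-8 M.
Ksp = [Tl^+]^2[S^2-]
Ksp = (1.2 x 10^-7)^2 × 6.00 × 10^-8 = 8.6 x 10^-22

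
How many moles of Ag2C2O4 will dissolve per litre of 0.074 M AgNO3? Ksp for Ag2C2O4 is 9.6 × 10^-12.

Ag2C2O4(s) ⇌ 2 Ag^+(aq) + C2O4^2-(aq)
Ksp = [Ag^+]^2[C2O4^2-]
Let s be the molar solubility in this solution. [Ag^+] = 0.074 + 2s ≈ 0.074, [C2O4^2-] = s (since Ag^+ from AgNO3 dominates).
Ksp ≈ (0.074)^2 × s
s = 1.8 × 10^-9 M
Check: 2s = 3.5 x 10^-9 ≪ 0.074, so the approximation is valid.

1.8 × 10^-9 M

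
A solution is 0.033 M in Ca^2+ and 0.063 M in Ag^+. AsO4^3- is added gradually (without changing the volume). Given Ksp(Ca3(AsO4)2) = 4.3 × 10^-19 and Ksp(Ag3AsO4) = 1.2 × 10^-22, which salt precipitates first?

Ag3AsO4

Each salt begins to precipitate when Q = Ksp, i.e. when [AsO4^3-] reaches its threshold.
For Ca3(AsO4)2: 4.3 × 10^-19 = (0.033)^3 × [AsO4^3-]^2  ⇒  [AsO4^3-] = 1.1 × 10^-7 M.
For Ag3AsO4: 1.2 × 10^-22 = (0.063)^3 × [AsO4^3-]  ⇒  [AsO4^3-] = 4.8 x 10^-19 M.
The salt with the lower threshold [AsO4^3-] precipitates first: Ag3AsO4.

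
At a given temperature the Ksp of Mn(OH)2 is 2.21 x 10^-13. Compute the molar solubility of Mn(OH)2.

s = 3.81 × 10^-5 M

Mn(OH)2(s) <=> Mn^2+ + 2 OH^-
Ksp = [Mn^2+][OH^-]^2
With molar solubility s: [Mn^2+] = s, [OH^-] = 2s.
Ksp = s(2s)^2 = 4s^3
s = (2.21 x 10^-13 / 4)^(1/3) = 3.81 x 10^-5 M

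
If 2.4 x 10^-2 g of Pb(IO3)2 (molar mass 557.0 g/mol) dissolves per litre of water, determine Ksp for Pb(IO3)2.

Ksp ≈ 3.2 × 10^-13

Molar solubility s = (2.4 x 10^-2 g/L) / (557.0 g/mol) = 4.31 × 10^-5 M.
Pb(IO3)2(s) <=> Pb^2+(aq) + 2 IO3^-(aq)
Let s = molar solubility. Then [Pb^2+] = s and [IO3^-] = 2s.
Ksp = [Pb^2+][IO3^-]^2
Substituting: Ksp = s(2s)^2 = 4s^3
With s = 4.31 x 10^-5: Ksp = 3.2 x 10^-13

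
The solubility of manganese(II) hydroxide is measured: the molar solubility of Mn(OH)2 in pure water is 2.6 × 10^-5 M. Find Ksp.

Mn(OH)2(s) ⇌ Mn^2+(aq) + 2 OH^-(aq)
Let s = molar solubility. Then [Mn^2+] = s and [OH^-] = 2s.
Ksp = [Mn^2+][OH^-]^2
Substituting: Ksp = s(2s)^2 = 4s^3
With s = 2.6 × 10^-5: Ksp = 7.0 × 10^-14

Ksp ≈ 7.0 x 10^-14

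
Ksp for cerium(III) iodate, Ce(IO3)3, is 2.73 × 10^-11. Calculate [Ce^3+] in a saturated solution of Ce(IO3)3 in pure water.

1.00e-3 M

Ce(IO3)3(s) ⇌ Ce^3+(aq) + 3 IO3^-(aq)
Ksp = [Ce^3+][IO3^-]^3
If s mol/L of Ce(IO3)3 dissolves, [Ce^3+] = s and [IO3^-] = 3s.
Ksp = s(3s)^3 = 27s^4
s^4 = 2.73 × 10^-11 / 27, so s = 1.003 x 10^-3 M
[Ce^3+] = s = 1.00 × 10^-3 M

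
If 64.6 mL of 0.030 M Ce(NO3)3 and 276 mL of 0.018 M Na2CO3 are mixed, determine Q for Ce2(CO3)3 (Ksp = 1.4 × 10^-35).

Total volume = 64.6 + 276 = 340.6 mL.
[Ce^3+] = 3.0 × 10^-2 × (64.6/340.6) = 5.69 x 10^-3 M
[CO3^2-] = 1.8 × 10^-2 × (276/340.6) = 1.46 × 10^-2 M
Ce2(CO3)3(s) <=> 2 Ce^3+ + 3 CO3^2-, so Q = [Ce^3+]^2[CO3^2-]^3
Q = (5.69 × 10^-3)^2(1.46 × 10^-2)^3 = 1.0 × 10^-10
Q > Ksp, so Ce2(CO3)3 will precipitate.

1.0e-10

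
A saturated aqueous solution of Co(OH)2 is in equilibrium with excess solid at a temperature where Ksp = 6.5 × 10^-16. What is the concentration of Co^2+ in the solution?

[Co^2+] = 5.5e-6 M

Co(OH)2(s) <=> Co^2+ + 2 OH^-
Ksp = [Co^2+][OH^-]^2
Let s = molar solubility. Then [Co^2+] = s and [OH^-] = 2s.
Substituting: Ksp = s(2s)^2 = 4s^3
s^3 = 6.5 × 10^-16 / 4, so s = 5.46 × 10^-6 M
[Co^2+] = s = 5.5 x 10^-6 M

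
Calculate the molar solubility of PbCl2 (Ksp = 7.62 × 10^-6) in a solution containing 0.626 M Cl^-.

PbCl2(s) ⇌ Pb^2+ + 2 Cl^-
Ksp = [Pb^2+][Cl^-]^2
Let s be the molar solubility in this solution. [Pb^2+] = s, [Cl^-] = 0.626 + 2s ≈ 0.626 (since the Cl^- already present dominates).
Ksp ≈ s × (0.626)^2
s = 1.94 × 10^-5 M
Check: 2s = 3.9 × 10^-5 ≪ 0.626, so the approximation is valid.

1.94 x 10^-5 M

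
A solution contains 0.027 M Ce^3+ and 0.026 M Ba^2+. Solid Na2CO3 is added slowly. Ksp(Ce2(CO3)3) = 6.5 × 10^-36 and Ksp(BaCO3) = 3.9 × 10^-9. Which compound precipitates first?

Ce2(CO3)3

Precipitation of each salt starts when its ion product equals its Ksp.
For Ce2(CO3)3: 6.5 × 10^-36 = (0.027)^2 × [CO3^2-]^3  ⇒  [CO3^2-] = 2.1 × 10^-11 M.
For BaCO3: 3.9 × 10^-9 = 0.026 × [CO3^2-]  ⇒  [CO3^2-] = 1.5 × 10^-7 M.
The salt with the lower threshold [CO3^2-] precipitates first: Ce2(CO3)3.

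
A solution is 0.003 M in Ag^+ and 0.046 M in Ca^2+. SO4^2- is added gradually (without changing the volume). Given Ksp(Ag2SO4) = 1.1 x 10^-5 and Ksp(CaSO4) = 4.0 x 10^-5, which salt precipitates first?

Precipitation of each salt starts when its ion product equals its Ksp.
For Ag2SO4: 1.1 x 10^-5 = (0.003)^2 × [SO4^2-]  ⇒  [SO4^2-] = 1.2 M.
For CaSO4: 4.0 x 10^-5 = 0.046 × [SO4^2-]  ⇒  [SO4^2-] = 8.7 x 10^-4 M.
The salt with the lower threshold [SO4^2-] precipitates first: CaSO4.

CaSO4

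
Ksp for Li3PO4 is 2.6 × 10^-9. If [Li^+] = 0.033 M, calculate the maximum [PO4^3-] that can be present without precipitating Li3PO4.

[PO4^3-] = 7.2 × 10^-5 M

Li3PO4(s) ⇌ 3 Li^+ + PO4^3-
Ksp = [Li^+]^3[PO4^3-]
Precipitation begins when Q = Ksp. With [Li^+] = 0.033 M:
2.6 × 10^-9 = (0.033)^3 × [PO4^3-]
[PO4^3-] = (2.6 × 10^-9 / 3.59 × 10^-5) = 7.2 x 10^-5 M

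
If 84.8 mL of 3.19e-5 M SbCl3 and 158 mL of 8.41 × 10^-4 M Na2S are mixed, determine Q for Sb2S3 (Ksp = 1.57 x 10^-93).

2.03 × 10^-20

Total volume = 84.8 + 158 = 242.8 mL.
[Sb^3+] = 3.19 x 10^-5 × (84.8/242.8) = 1.114 × 10^-5 M
[S^2-] = 8.41 × 10^-4 × (158/242.8) = 5.473 x 10^-4 M
Sb2S3(s) ⇌ 2 Sb^3+(aq) + 3 S^2-(aq), so Q = [Sb^3+]^2[S^2-]^3
Q = (1.114 x 10^-5)^2(5.473 × 10^-4)^3 = 2.03 x 10^-20
Q > Ksp, so Sb2S3 will precipitate.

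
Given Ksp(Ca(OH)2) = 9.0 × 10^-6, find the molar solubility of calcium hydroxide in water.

s ≈ 0.013 M

Ca(OH)2(s) <=> Ca^2+(aq) + 2 OH^-(aq)
Ksp = [Ca^2+][OH^-]^2
With molar solubility s: [Ca^2+] = s, [OH^-] = 2s.
So Ksp = s × (2s)^2 = 4s^3
Solving, s = (9.0 × 10^-6/4)^(1/3) = 1.3 × 10^-2 M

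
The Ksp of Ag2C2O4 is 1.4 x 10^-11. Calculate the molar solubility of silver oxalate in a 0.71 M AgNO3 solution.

2.8 x 10^-11 M

Ag2C2O4(s) <=> 2 Ag^+(aq) + C2O4^2-(aq)
Ksp = [Ag^+]^2[C2O4^2-]
If s mol/L dissolves here, [Ag^+] = 0.71 + 2s ≈ 0.71, [C2O4^2-] = s (common-ion effect: Ag^+ is already 0.71 M).
Ksp ≈ (0.71)^2 × s
s = 2.8 × 10^-11 M
Check: 2s = 5.6 x 10^-11 ≪ 0.71, so the approximation is valid.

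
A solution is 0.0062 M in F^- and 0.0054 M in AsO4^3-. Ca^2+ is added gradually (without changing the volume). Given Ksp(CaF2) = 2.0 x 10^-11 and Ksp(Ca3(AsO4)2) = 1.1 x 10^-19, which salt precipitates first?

CaF2

Precipitation of each salt starts when its ion product equals its Ksp.
For CaF2: 2.0 x 10^-11 = (0.0062)^2 × [Ca^2+]  ⇒  [Ca^2+] = 5.2 × 10^-7 M.
For Ca3(AsO4)2: 1.1 x 10^-19 = (0.0054)^2 × [Ca^2+]^3  ⇒  [Ca^2+] = 1.6 × 10^-5 M.
The salt with the lower threshold [Ca^2+] precipitates first: CaF2.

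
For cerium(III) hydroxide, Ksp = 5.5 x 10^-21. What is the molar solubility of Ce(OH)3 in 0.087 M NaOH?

s = 8.4 x 10^-18 M

Ce(OH)3(s) ⇌ Ce^3+(aq) + 3 OH^-(aq)
Ksp = [Ce^3+][OH^-]^3
Let s = moles of Ce(OH)3 that dissolve per litre. [Ce^3+] = s, [OH^-] = 0.087 + 3s ≈ 0.087 (Ksp is small, so little additional dissolves).
Ksp ≈ s × (0.087)^3
s = 8.4 x 10^-18 M
Check: 3s = 2.5 × 10^-17 ≪ 0.087, so the approximation is valid.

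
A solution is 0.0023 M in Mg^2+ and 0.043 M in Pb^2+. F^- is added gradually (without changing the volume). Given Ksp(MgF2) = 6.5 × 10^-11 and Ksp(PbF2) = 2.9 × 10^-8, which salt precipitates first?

MgF2

Precipitation of each salt starts when its ion product equals its Ksp.
For MgF2: 6.5 × 10^-11 = 0.0023 × [F^-]^2  ⇒  [F^-] = 1.7 x 10^-4 M.
For PbF2: 2.9 × 10^-8 = 0.043 × [F^-]^2  ⇒  [F^-] = 8.2 × 10^-4 M.
The salt with the lower threshold [F^-] precipitates first: MgF2.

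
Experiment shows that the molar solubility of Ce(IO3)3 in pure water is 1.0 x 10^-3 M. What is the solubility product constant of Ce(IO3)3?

Ce(IO3)3(s) <=> Ce^3+(aq) + 3 IO3^-(aq)
For each mole of Ce(IO3)3 that dissolves: [Ce^3+] = s, [IO3^-] = 3s.
Ksp = [Ce^3+][IO3^-]^3
Ksp = s(3s)^3 = 27s^4
With s = 1.0 × 10^-3: Ksp = 2.7 × 10^-11

Ksp = 2.7 × 10^-11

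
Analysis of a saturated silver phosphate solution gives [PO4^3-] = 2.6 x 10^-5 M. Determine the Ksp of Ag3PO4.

Ag3PO4(s) ⇌ 3 Ag^+(aq) + PO4^3-(aq)
Stoichiometry gives [Ag^+] = (3/1)[PO4^3-] = 7.80 × 10^-5 M.
Ksp = [Ag^+]^3[PO4^3-]
Ksp = (7.80 × 10^-5)^3 × 2.6 × 10^-5 = 1.2 x 10^-17

Ksp ≈ 1.2 × 10^-17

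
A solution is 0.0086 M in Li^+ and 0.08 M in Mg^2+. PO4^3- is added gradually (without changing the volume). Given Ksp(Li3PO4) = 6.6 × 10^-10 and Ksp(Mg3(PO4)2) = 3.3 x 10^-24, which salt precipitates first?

Mg3(PO4)2

Each salt begins to precipitate when Q = Ksp, i.e. when [PO4^3-] reaches its threshold.
For Li3PO4: 6.6 × 10^-10 = (0.0086)^3 × [PO4^3-]  ⇒  [PO4^3-] = 1.0 x 10^-3 M.
For Mg3(PO4)2: 3.3 x 10^-24 = (0.08)^3 × [PO4^3-]^2  ⇒  [PO4^3-] = 8.0 × 10^-11 M.
The salt with the lower threshold [PO4^3-] precipitates first: Mg3(PO4)2.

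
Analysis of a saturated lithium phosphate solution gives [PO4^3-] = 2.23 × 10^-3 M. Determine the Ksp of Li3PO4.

Li3PO4(s) ⇌ 3 Li^+(aq) + PO4^3-(aq)
Stoichiometry gives [Li^+] = (3/1)[PO4^3-] = 6.690 x 10^-3 M.
Ksp = [Li^+]^3[PO4^3-]
Ksp = (6.690 × 10^-3)^3 × 2.23 × 10^-3 = 6.68 x 10^-10

Ksp = 6.68 × 10^-10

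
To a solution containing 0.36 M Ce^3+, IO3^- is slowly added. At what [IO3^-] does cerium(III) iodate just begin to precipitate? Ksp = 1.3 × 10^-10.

Ce(IO3)3(s) <=> Ce^3+ + 3 IO3^-
Ksp = [Ce^3+][IO3^-]^3
Precipitation begins when Q = Ksp. With [Ce^3+] = 0.36 M:
1.3 × 10^-10 = (0.36) × [IO3^-]^3
[IO3^-] = (1.3 × 10^-10 / 3.6 × 10^-1)^(1/3) = 7.1 × 10^-4 M

7.1e-4 M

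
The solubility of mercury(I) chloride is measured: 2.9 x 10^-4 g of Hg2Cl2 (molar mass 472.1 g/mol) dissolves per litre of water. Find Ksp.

Molar solubility s = (2.9 × 10^-4 g/L) / (472.1 g/mol) = 6.14 x 10^-7 M.
Hg2Cl2(s) ⇌ Hg2^2+ + 2 Cl^-
If s mol/L of Hg2Cl2 dissolves, [Hg2^2+] = s and [Cl^-] = 2s.
Ksp = [Hg2^2+][Cl^-]^2
Ksp = s(2s)^2 = 4s^3
Ksp = 4 × (6.14 x 10^-7)^3 = 9.3 × 10^-19

9.3e-19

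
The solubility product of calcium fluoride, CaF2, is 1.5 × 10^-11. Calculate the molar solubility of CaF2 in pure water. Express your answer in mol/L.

s ≈ 1.6 x 10^-4 M

CaF2(s) <=> Ca^2+(aq) + 2 F^-(aq)
Ksp = [Ca^2+][F^-]^2
For each mole of CaF2 that dissolves: [Ca^2+] = s, [F^-] = 2s.
Ksp = s(2s)^2 = 4s^3
Solving, s = (1.5 × 10^-11/4)^(1/3) = 1.6 × 10^-4 M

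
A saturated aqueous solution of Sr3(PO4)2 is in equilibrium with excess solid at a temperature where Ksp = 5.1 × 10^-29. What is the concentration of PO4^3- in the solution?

[PO4^3-] ≈ 1.7e-6 M

Sr3(PO4)2(s) <=> 3 Sr^2+ + 2 PO4^3-
Ksp = [Sr^2+]^3[PO4^3-]^2
For each mole of Sr3(PO4)2 that dissolves: [Sr^2+] = 3s, [PO4^3-] = 2s.
Ksp = (3s)^3(2s)^2 = 108s^5
s^5 = 5.1 × 10^-29 / 108, so s = 8.61 × 10^-7 M
[PO4^3-] = 2s = 1.7 x 10^-6 M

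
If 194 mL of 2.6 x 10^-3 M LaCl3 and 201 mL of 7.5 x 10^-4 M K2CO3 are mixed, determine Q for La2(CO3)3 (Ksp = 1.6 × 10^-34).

9.1 x 10^-17

Total volume = 194 + 201 = 395 mL.
[La^3+] = 2.6 × 10^-3 × (194/395) = 1.28 x 10^-3 M
[CO3^2-] = 7.5 × 10^-4 × (201/395) = 3.82 × 10^-4 M
La2(CO3)3(s) <=> 2 La^3+(aq) + 3 CO3^2-(aq), so Q = [La^3+]^2[CO3^2-]^3
Q = (1.28 × 10^-3)^2(3.82 x 10^-4)^3 = 9.1 × 10^-17
Q > Ksp, so La2(CO3)3 will precipitate.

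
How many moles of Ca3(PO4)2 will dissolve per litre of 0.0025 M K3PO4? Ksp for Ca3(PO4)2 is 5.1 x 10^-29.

Ca3(PO4)2(s) ⇌ 3 Ca^2+ + 2 PO4^3-
Ksp = [Ca^2+]^3[PO4^3-]^2
Let s be the molar solubility in this solution. [Ca^2+] = 3s, [PO4^3-] = 0.0025 + 2s ≈ 0.0025 (Ksp is small, so little additional dissolves).
Ksp ≈ (3s)^3 × (0.0025)^2
s = 6.7 × 10^-9 M
Check: 2s = 1.3 × 10^-8 ≪ 0.0025, so the approximation is valid.

s = 6.7 × 10^-9 M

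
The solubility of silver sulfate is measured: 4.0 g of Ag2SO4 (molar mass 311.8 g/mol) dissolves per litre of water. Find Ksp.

8.4e-6

Molar solubility s = (4.0 g/L) / (311.8 g/mol) = 1.28 x 10^-2 M.
Ag2SO4(s) ⇌ 2 Ag^+(aq) + SO4^2-(aq)
With molar solubility s: [Ag^+] = 2s, [SO4^2-] = s.
Ksp = [Ag^+]^2[SO4^2-]
So Ksp = (2s)^2 × s = 4s^3
Ksp = 4 × (1.28 × 10^-2)^3 = 8.4 × 10^-6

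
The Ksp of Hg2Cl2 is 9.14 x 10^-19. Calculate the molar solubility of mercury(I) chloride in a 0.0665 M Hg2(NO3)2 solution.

s ≈ 1.85 x 10^-9 M

Hg2Cl2(s) ⇌ Hg2^2+ + 2 Cl^-
Ksp = [Hg2^2+][Cl^-]^2
If s mol/L dissolves here, [Hg2^2+] = 0.0665 + s ≈ 0.0665, [Cl^-] = 2s (Ksp is small, so little additional dissolves).
Ksp ≈ 0.0665 × (2s)^2
s = 1.85 × 10^-9 M
Check: s = 1.9 × 10^-9 ≪ 0.0665, so the approximation is valid.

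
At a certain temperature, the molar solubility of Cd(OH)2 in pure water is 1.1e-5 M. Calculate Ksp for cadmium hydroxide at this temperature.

Ksp ≈ 5.3 × 10^-15

Cd(OH)2(s) <=> Cd^2+ + 2 OH^-
Let s = molar solubility. Then [Cd^2+] = s and [OH^-] = 2s.
Ksp = [Cd^2+][OH^-]^2
Ksp = s(2s)^2 = 4s^3
Ksp = 4 × (1.1 × 10^-5)^3 = 5.3 × 10^-15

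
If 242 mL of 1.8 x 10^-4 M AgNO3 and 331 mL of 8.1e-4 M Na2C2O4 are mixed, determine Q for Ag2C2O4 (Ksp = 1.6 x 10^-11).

Q ≈ 2.7 x 10^-12

Total volume = 242 + 331 = 573 mL.
[Ag^+] = 1.8 x 10^-4 × (242/573) = 7.60 x 10^-5 M
[C2O4^2-] = 8.1 × 10^-4 × (331/573) = 4.68 × 10^-4 M
Ag2C2O4(s) ⇌ 2 Ag^+(aq) + C2O4^2-(aq), so Q = [Ag^+]^2[C2O4^2-]
Q = (7.60 × 10^-5)^2(4.68 × 10^-4) = 2.7 × 10^-12
Q < Ksp, so no precipitate of Ag2C2O4 forms.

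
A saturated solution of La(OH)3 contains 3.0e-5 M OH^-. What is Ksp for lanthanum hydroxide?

La(OH)3(s) <=> La^3+(aq) + 3 OH^-(aq)
Stoichiometry gives [La^3+] = (1/3)[OH^-] = 1.00 × 10^-5 M.
Ksp = [La^3+][OH^-]^3
Ksp = 1.00 × 10^-5 × (3.0 x 10^-5)^3 = 2.7 × 10^-19

2.7 × 10^-19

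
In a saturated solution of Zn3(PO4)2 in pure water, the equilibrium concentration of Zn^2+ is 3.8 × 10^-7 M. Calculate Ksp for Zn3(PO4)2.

Zn3(PO4)2(s) <=> 3 Zn^2+ + 2 PO4^3-
Stoichiometry gives [PO4^3-] = (2/3)[Zn^2+] = 2.53 × 10^-7 M.
Ksp = [Zn^2+]^3[PO4^3-]^2
Ksp = (3.8 × 10^-7)^3 × (2.53 × 10^-7)^2 = 3.5 × 10^-33

Ksp = 3.5 x 10^-33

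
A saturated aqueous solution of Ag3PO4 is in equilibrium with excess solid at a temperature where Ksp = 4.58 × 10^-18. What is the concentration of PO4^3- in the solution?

2.03 × 10^-5 M

Ag3PO4(s) ⇌ 3 Ag^+(aq) + PO4^3-(aq)
Ksp = [Ag^+]^3[PO4^3-]
Let s = molar solubility. Then [Ag^+] = 3s and [PO4^3-] = s.
So Ksp = (3s)^3 × s = 27s^4
s^4 = 4.58 × 10^-18 / 27, so s = 2.029 × 10^-5 M
[PO4^3-] = s = 2.03 x 10^-5 M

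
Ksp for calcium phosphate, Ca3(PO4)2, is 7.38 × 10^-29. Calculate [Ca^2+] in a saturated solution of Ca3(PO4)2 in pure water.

[Ca^2+] = 2.78 × 10^-6 M

Ca3(PO4)2(s) ⇌ 3 Ca^2+(aq) + 2 PO4^3-(aq)
Ksp = [Ca^2+]^3[PO4^3-]^2
For each mole of Ca3(PO4)2 that dissolves: [Ca^2+] = 3s, [PO4^3-] = 2s.
So Ksp = (3s)^3 × (2s)^2 = 108s^5
s = (7.38 × 10^-29 / 108)^(1/5) = 9.267 × 10^-7 M
[Ca^2+] = 3s = 2.78 x 10^-6 M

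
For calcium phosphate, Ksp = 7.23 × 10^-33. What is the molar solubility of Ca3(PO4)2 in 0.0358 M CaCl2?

Ca3(PO4)2(s) <=> 3 Ca^2+(aq) + 2 PO4^3-(aq)
Ksp = [Ca^2+]^3[PO4^3-]^2
Let s = moles of Ca3(PO4)2 that dissolve per litre. [Ca^2+] = 0.0358 + 3s ≈ 0.0358, [PO4^3-] = 2s (common-ion effect: Ca^2+ is already 0.0358 M).
Ksp ≈ (0.0358)^3 × (2s)^2
s = 6.28 × 10^-15 M
Check: 3s = 1.9 × 10^-14 ≪ 0.0358, so the approximation is valid.

s ≈ 6.28 × 10^-15 M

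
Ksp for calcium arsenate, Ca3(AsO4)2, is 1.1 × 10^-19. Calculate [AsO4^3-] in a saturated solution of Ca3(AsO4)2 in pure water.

[AsO4^3-] = 1.3e-4 M

Ca3(AsO4)2(s) ⇌ 3 Ca^2+(aq) + 2 AsO4^3-(aq)
Ksp = [Ca^2+]^3[AsO4^3-]^2
With molar solubility s: [Ca^2+] = 3s, [AsO4^3-] = 2s.
So Ksp = (3s)^3 × (2s)^2 = 108s^5
s^5 = 1.1 × 10^-19 / 108, so s = 6.33 × 10^-5 M
[AsO4^3-] = 2s = 1.3 × 10^-4 M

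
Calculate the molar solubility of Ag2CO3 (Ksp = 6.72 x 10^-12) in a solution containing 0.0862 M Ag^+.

Ag2CO3(s) ⇌ 2 Ag^+ + CO3^2-
Ksp = [Ag^+]^2[CO3^2-]
Let s = moles of Ag2CO3 that dissolve per litre. [Ag^+] = 0.0862 + 2s ≈ 0.0862, [CO3^2-] = s (Ksp is small, so little additional dissolves).
Ksp ≈ (0.0862)^2 × s
s = 9.04 × 10^-10 M
Check: 2s = 1.8 × 10^-9 ≪ 0.0862, so the approximation is valid.

s ≈ 9.04 × 10^-10 M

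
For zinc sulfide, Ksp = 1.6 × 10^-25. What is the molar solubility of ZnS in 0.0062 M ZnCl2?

s ≈ 2.6 x 10^-23 M

ZnS(s) ⇌ Zn^2+ + S^2-
Ksp = [Zn^2+][S^2-]
Let s = moles of ZnS that dissolve per litre. [Zn^2+] = 0.0062 + s ≈ 0.0062, [S^2-] = s (since Zn^2+ from ZnCl2 dominates).
Ksp ≈ 0.0062 × s
s = 2.6 x 10^-23 M
Check: s = 2.6 x 10^-23 ≪ 0.0062, so the approximation is valid.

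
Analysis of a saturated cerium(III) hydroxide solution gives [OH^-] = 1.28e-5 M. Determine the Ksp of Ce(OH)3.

Ce(OH)3(s) <=> Ce^3+(aq) + 3 OH^-(aq)
Stoichiometry gives [Ce^3+] = (1/3)[OH^-] = 4.267 × 10^-6 M.
Ksp = [Ce^3+][OH^-]^3
Ksp = 4.267 × 10^-6 × (1.28 x 10^-5)^3 = 8.95 x 10^-21

Ksp = 8.95e-21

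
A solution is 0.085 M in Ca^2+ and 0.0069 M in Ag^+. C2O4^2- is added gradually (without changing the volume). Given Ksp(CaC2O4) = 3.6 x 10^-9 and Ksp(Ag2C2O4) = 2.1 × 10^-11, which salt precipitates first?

CaC2O4

Each salt begins to precipitate when Q = Ksp, i.e. when [C2O4^2-] reaches its threshold.
For CaC2O4: 3.6 x 10^-9 = 0.085 × [C2O4^2-]  ⇒  [C2O4^2-] = 4.2 × 10^-8 M.
For Ag2C2O4: 2.1 × 10^-11 = (0.0069)^2 × [C2O4^2-]  ⇒  [C2O4^2-] = 4.4 × 10^-7 M.
The salt with the lower threshold [C2O4^2-] precipitates first: CaC2O4.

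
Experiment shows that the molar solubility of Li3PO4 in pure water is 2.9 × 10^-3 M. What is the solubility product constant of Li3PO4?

Ksp ≈ 1.9e-9

Li3PO4(s) <=> 3 Li^+(aq) + PO4^3-(aq)
Let s = molar solubility. Then [Li^+] = 3s and [PO4^3-] = s.
Ksp = [Li^+]^3[PO4^3-]
So Ksp = (3s)^3 × s = 27s^4
Ksp = 27 × (2.9 x 10^-3)^4 = 1.9 × 10^-9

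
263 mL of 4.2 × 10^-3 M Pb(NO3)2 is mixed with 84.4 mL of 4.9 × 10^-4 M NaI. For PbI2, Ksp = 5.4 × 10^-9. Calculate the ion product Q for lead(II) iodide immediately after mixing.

Total volume = 263 + 84.4 = 347.4 mL.
[Pb^2+] = 4.2 × 10^-3 × (263/347.4) = 3.18 × 10^-3 M
[I^-] = 4.9 x 10^-4 × (84.4/347.4) = 1.19 x 10^-4 M
PbI2(s) ⇌ Pb^2+ + 2 I^-, so Q = [Pb^2+][I^-]^2
Q = (3.18 × 10^-3)(1.19 × 10^-4)^2 = 4.5 × 10^-11
Q < Ksp, so no precipitate of PbI2 forms.

4.5 x 10^-11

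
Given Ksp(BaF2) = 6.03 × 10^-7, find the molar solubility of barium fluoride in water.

BaF2(s) <=> Ba^2+(aq) + 2 F^-(aq)
Ksp = [Ba^2+][F^-]^2
With molar solubility s: [Ba^2+] = s, [F^-] = 2s.
So Ksp = s × (2s)^2 = 4s^3
s^3 = 6.03 × 10^-7 / 4, so s = 5.32 × 10^-3 M

s = 5.32 x 10^-3 M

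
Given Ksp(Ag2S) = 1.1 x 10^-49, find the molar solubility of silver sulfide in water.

s ≈ 3.0 × 10^-17 M

Ag2S(s) ⇌ 2 Ag^+ + S^2-
Ksp = [Ag^+]^2[S^2-]
Let s = molar solubility. Then [Ag^+] = 2s and [S^2-] = s.
So Ksp = (2s)^2 × s = 4s^3
s^3 = 1.1 x 10^-49 / 4, so s = 3.0 x 10^-17 M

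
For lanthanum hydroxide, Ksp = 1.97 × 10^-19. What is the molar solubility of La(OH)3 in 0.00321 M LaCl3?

La(OH)3(s) <=> La^3+ + 3 OH^-
Ksp = [La^3+][OH^-]^3
If s mol/L dissolves here, [La^3+] = 0.00321 + s ≈ 0.00321, [OH^-] = 3s (since La^3+ from LaCl3 dominates).
Ksp ≈ 0.00321 × (3s)^3
s = 1.31 x 10^-6 M
Check: s = 1.3 × 10^-6 ≪ 0.00321, so the approximation is valid.

s ≈ 1.31 x 10^-6 M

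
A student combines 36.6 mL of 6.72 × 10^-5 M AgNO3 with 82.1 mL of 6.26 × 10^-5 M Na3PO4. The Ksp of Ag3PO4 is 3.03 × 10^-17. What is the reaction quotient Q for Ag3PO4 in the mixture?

Total volume = 36.6 + 82.1 = 118.7 mL.
[Ag^+] = 6.72 × 10^-5 × (36.6/118.7) = 2.072 × 10^-5 M
[PO4^3-] = 6.26 × 10^-5 × (82.1/118.7) = 4.330 × 10^-5 M
Ag3PO4(s) ⇌ 3 Ag^+(aq) + PO4^3-(aq), so Q = [Ag^+]^3[PO4^3-]
Q = (2.072 x 10^-5)^3(4.330 × 10^-5) = 3.85 x 10^-19
Q < Ksp, so no precipitate of Ag3PO4 forms.

3.85e-19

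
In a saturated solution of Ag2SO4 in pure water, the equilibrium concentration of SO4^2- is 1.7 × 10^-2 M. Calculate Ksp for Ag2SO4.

Ksp = 2.0 x 10^-5

Ag2SO4(s) ⇌ 2 Ag^+ + SO4^2-
Stoichiometry gives [Ag^+] = (2/1)[SO4^2-] = 3.40 × 10^-2 M.
Ksp = [Ag^+]^2[SO4^2-]
Ksp = (3.40 × 10^-2)^2 × 1.7 × 10^-2 = 2.0 × 10^-5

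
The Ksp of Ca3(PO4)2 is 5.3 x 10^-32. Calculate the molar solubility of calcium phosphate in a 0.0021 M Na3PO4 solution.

Ca3(PO4)2(s) <=> 3 Ca^2+(aq) + 2 PO4^3-(aq)
Ksp = [Ca^2+]^3[PO4^3-]^2
If s mol/L dissolves here, [Ca^2+] = 3s, [PO4^3-] = 0.0021 + 2s ≈ 0.0021 (Ksp is small, so little additional dissolves).
Ksp ≈ (3s)^3 × (0.0021)^2
s = 7.6 × 10^-10 M
Check: 2s = 1.5 × 10^-9 ≪ 0.0021, so the approximation is valid.

s ≈ 7.6 × 10^-10 M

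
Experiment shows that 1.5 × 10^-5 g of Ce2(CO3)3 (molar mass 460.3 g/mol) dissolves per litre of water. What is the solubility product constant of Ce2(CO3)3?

Ksp ≈ 4.0 × 10^-36

Molar solubility s = (1.5 × 10^-5 g/L) / (460.3 g/mol) = 3.26 × 10^-8 M.
Ce2(CO3)3(s) <=> 2 Ce^3+ + 3 CO3^2-
For each mole of Ce2(CO3)3 that dissolves: [Ce^3+] = 2s, [CO3^2-] = 3s.
Ksp = [Ce^3+]^2[CO3^2-]^3
So Ksp = (2s)^2 × (3s)^3 = 108s^5
Ksp = 108 × (3.26 x 10^-8)^5 = 4.0 × 10^-36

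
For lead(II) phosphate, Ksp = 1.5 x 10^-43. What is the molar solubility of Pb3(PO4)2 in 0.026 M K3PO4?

2.0 x 10^-14 M

Pb3(PO4)2(s) <=> 3 Pb^2+(aq) + 2 PO4^3-(aq)
Ksp = [Pb^2+]^3[PO4^3-]^2
Let s be the molar solubility in this solution. [Pb^2+] = 3s, [PO4^3-] = 0.026 + 2s ≈ 0.026 (common-ion effect: PO4^3- is already 0.026 M).
Ksp ≈ (3s)^3 × (0.026)^2
s = 2.0 × 10^-14 M
Check: 2s = 4.0 × 10^-14 ≪ 0.026, so the approximation is valid.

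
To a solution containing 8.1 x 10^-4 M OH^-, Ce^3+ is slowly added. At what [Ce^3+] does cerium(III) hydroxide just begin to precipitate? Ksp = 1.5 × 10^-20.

Ce(OH)3(s) ⇌ Ce^3+ + 3 OH^-
Ksp = [Ce^3+][OH^-]^3
Precipitation begins when Q = Ksp. With [OH^-] = 8.1 x 10^-4 M:
1.5 × 10^-20 = (8.1 x 10^-4)^3 × [Ce^3+]
[Ce^3+] = (1.5 × 10^-20 / 5.31 x 10^-10) = 2.8 x 10^-11 M

[Ce^3+] = 2.8 × 10^-11 M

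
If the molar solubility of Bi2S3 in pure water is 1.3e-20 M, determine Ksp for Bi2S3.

Bi2S3(s) ⇌ 2 Bi^3+(aq) + 3 S^2-(aq)
With molar solubility s: [Bi^3+] = 2s, [S^2-] = 3s.
Ksp = [Bi^3+]^2[S^2-]^3
Substituting: Ksp = (2s)^2(3s)^3 = 108s^5
With s = 1.3 x 10^-20: Ksp = 4.0 × 10^-98

4.0e-98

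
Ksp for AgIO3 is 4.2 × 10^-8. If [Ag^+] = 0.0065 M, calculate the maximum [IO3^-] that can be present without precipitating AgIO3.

6.5e-6 M

AgIO3(s) <=> Ag^+ + IO3^-
Ksp = [Ag^+][IO3^-]
Precipitation begins when Q = Ksp. With [Ag^+] = 0.0065 M:
4.2 × 10^-8 = (0.0065) × [IO3^-]
[IO3^-] = (4.2 × 10^-8 / 6.5 × 10^-3) = 6.5 x 10^-6 M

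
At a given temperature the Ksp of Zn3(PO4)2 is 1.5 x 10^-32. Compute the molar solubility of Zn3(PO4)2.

s = 1.7e-7 M

Zn3(PO4)2(s) ⇌ 3 Zn^2+ + 2 PO4^3-
Ksp = [Zn^2+]^3[PO4^3-]^2
If s mol/L of Zn3(PO4)2 dissolves, [Zn^2+] = 3s and [PO4^3-] = 2s.
Substituting: Ksp = (3s)^3(2s)^2 = 108s^5
s = (1.5 x 10^-32 / 108)^(1/5) = 1.7 x 10^-7 M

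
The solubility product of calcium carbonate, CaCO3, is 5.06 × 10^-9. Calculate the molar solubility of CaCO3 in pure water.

7.11 × 10^-5 M

CaCO3(s) ⇌ Ca^2+ + CO3^2-
Ksp = [Ca^2+][CO3^2-]
If s mol/L of CaCO3 dissolves, [Ca^2+] = s and [CO3^2-] = s.
Ksp = s^2
s = √(5.06 × 10^-9) = 7.11 × 10^-5 M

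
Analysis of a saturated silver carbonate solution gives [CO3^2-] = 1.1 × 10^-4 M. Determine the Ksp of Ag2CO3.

Ksp ≈ 5.3e-12

Ag2CO3(s) ⇌ 2 Ag^+ + CO3^2-
Stoichiometry gives [Ag^+] = (2/1)[CO3^2-] = 2.20 × 10^-4 M.
Ksp = [Ag^+]^2[CO3^2-]
Ksp = (2.20 × 10^-4)^2 × 1.1 × 10^-4 = 5.3 × 10^-12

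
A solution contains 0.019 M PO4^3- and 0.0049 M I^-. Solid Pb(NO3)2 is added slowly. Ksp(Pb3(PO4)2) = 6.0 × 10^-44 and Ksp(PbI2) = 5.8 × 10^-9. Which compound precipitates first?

Precipitation of each salt starts when its ion product equals its Ksp.
For Pb3(PO4)2: 6.0 × 10^-44 = (0.019)^2 × [Pb^2+]^3  ⇒  [Pb^2+] = 5.5 × 10^-14 M.
For PbI2: 5.8 × 10^-9 = (0.0049)^2 × [Pb^2+]  ⇒  [Pb^2+] = 2.4 × 10^-4 M.
The salt with the lower threshold [Pb^2+] precipitates first: Pb3(PO4)2.

Pb3(PO4)2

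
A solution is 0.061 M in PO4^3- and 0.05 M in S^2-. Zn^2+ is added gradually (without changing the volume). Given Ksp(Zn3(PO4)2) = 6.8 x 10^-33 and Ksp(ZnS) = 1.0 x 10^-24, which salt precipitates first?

Precipitation of each salt starts when its ion product equals its Ksp.
For Zn3(PO4)2: 6.8 x 10^-33 = (0.061)^2 × [Zn^2+]^3  ⇒  [Zn^2+] = 1.2 × 10^-10 M.
For ZnS: 1.0 x 10^-24 = 0.05 × [Zn^2+]  ⇒  [Zn^2+] = 2.0 × 10^-23 M.
The salt with the lower threshold [Zn^2+] precipitates first: ZnS.

ZnS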